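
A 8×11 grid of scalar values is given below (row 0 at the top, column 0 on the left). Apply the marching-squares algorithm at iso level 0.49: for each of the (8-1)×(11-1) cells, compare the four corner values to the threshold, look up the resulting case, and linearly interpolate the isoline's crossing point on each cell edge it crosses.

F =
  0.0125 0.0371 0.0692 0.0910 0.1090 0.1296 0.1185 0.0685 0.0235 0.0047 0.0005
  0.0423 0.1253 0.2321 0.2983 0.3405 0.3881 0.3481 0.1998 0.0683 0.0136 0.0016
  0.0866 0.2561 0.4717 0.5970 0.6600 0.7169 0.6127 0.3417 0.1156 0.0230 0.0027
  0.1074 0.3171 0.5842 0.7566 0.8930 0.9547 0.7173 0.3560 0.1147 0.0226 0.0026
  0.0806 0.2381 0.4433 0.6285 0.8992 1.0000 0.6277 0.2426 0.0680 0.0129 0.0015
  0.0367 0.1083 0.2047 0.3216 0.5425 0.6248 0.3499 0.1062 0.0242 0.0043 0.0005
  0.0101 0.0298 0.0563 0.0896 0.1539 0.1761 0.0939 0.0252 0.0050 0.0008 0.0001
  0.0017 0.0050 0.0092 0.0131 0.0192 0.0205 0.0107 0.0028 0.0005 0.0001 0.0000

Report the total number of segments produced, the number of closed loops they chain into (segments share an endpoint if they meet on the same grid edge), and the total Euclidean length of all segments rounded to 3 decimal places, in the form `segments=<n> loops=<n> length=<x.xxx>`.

cell (1,2): code 0100 → (1.642,3.000)–(2.000,2.146)
cell (1,3): code 1100 → (1.468,4.000)–(1.642,3.000)
cell (1,4): code 1100 → (1.310,5.000)–(1.468,4.000)
cell (1,5): code 1100 → (1.536,6.000)–(1.310,5.000)
cell (1,6): code 1000 → (2.000,6.453)–(1.536,6.000)
cell (2,1): code 0100 → (2.163,2.000)–(3.000,1.647)
cell (2,2): code 1110 → (2.000,2.146)–(2.163,2.000)
cell (2,6): code 1001 → (3.000,6.629)–(2.000,6.453)
cell (3,1): code 0010 → (3.000,1.647)–(3.669,2.000)
cell (3,2): code 0111 → (3.669,2.000)–(4.000,2.252)
cell (3,6): code 1001 → (4.000,6.358)–(3.000,6.629)
cell (4,2): code 0010 → (4.000,2.252)–(4.451,3.000)
cell (4,3): code 0111 → (4.451,3.000)–(5.000,3.762)
cell (4,5): code 1011 → (5.000,5.490)–(4.496,6.000)
cell (4,6): code 0001 → (4.496,6.000)–(4.000,6.358)
cell (5,3): code 0010 → (5.000,3.762)–(5.135,4.000)
cell (5,4): code 0011 → (5.135,4.000)–(5.300,5.000)
cell (5,5): code 0001 → (5.300,5.000)–(5.000,5.490)
total: 18 segments, chained into 1 closed loop(s), length Σ = 13.980953

segments=18 loops=1 length=13.981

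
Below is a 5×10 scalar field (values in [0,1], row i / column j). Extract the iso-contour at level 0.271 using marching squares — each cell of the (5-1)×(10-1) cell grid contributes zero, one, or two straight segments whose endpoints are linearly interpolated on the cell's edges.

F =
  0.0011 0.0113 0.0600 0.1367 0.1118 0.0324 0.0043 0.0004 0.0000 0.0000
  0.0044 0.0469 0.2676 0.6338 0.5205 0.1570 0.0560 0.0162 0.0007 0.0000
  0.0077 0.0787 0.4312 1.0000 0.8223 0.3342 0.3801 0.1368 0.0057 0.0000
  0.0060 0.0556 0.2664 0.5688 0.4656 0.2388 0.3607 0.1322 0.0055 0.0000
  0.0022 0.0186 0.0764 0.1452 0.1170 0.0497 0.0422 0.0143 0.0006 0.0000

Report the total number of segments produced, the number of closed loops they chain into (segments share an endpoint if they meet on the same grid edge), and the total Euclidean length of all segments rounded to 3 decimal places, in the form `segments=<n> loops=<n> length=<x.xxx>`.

cell (0,2): code 0100 → (0.270,3.000)–(1.000,2.009)
cell (0,3): code 1100 → (0.390,4.000)–(0.270,3.000)
cell (0,4): code 1000 → (1.000,4.686)–(0.390,4.000)
cell (1,1): code 0100 → (1.021,2.000)–(2.000,1.546)
cell (1,2): code 1110 → (1.000,2.009)–(1.021,2.000)
cell (1,4): code 1101 → (1.643,5.000)–(1.000,4.686)
cell (1,5): code 1100 → (1.663,6.000)–(1.643,5.000)
cell (1,6): code 1000 → (2.000,6.448)–(1.663,6.000)
cell (2,1): code 0010 → (2.000,1.546)–(2.972,2.000)
cell (2,2): code 0111 → (2.972,2.000)–(3.000,2.015)
cell (2,4): code 1011 → (3.000,4.858)–(2.662,5.000)
cell (2,5): code 0111 → (2.662,5.000)–(3.000,5.264)
cell (2,6): code 1001 → (3.000,6.393)–(2.000,6.448)
cell (3,2): code 0010 → (3.000,2.015)–(3.703,3.000)
cell (3,3): code 0011 → (3.703,3.000)–(3.558,4.000)
cell (3,4): code 0001 → (3.558,4.000)–(3.000,4.858)
cell (3,5): code 0010 → (3.000,5.264)–(3.282,6.000)
cell (3,6): code 0001 → (3.282,6.000)–(3.000,6.393)
total: 18 segments, chained into 1 closed loop(s), length Σ = 13.951402

segments=18 loops=1 length=13.951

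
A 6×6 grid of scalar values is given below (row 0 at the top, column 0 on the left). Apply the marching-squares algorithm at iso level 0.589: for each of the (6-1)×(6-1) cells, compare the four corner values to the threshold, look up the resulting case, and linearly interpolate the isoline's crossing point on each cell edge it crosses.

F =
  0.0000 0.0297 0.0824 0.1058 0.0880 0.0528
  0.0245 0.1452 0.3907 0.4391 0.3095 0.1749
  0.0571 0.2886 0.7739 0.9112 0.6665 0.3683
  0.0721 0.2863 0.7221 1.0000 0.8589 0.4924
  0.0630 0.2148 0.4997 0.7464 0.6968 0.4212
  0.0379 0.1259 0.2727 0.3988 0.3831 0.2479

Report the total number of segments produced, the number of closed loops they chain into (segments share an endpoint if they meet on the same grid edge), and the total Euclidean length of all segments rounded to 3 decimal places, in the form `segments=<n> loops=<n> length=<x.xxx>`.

cell (1,1): code 0100 → (1.517,2.000)–(2.000,1.619)
cell (1,2): code 1100 → (1.318,3.000)–(1.517,2.000)
cell (1,3): code 1100 → (1.783,4.000)–(1.318,3.000)
cell (1,4): code 1000 → (2.000,4.260)–(1.783,4.000)
cell (2,1): code 0110 → (2.000,1.619)–(3.000,1.695)
cell (2,4): code 1001 → (3.000,4.736)–(2.000,4.260)
cell (3,1): code 0010 → (3.000,1.695)–(3.598,2.000)
cell (3,2): code 0111 → (3.598,2.000)–(4.000,2.362)
cell (3,4): code 1001 → (4.000,4.391)–(3.000,4.736)
cell (4,2): code 0010 → (4.000,2.362)–(4.453,3.000)
cell (4,3): code 0011 → (4.453,3.000)–(4.344,4.000)
cell (4,4): code 0001 → (4.344,4.000)–(4.000,4.391)
total: 12 segments, chained into 1 closed loop(s), length Σ = 9.766228

segments=12 loops=1 length=9.766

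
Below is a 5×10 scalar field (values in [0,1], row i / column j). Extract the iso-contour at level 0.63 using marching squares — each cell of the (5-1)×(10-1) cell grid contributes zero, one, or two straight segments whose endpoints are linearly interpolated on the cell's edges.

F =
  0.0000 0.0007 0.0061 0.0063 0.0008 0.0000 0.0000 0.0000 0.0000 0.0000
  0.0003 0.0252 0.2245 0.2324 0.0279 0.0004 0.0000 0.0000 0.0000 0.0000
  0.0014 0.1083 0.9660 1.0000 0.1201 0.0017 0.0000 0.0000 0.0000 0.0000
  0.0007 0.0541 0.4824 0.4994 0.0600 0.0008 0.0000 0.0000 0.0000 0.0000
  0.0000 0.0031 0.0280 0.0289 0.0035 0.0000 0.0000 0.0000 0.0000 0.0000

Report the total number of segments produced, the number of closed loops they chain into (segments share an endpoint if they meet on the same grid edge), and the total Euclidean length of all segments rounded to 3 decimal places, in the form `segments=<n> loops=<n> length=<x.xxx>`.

segments=6 loops=1 length=4.888

cell (1,1): code 0100 → (1.547,2.000)–(2.000,1.608)
cell (1,2): code 1100 → (1.518,3.000)–(1.547,2.000)
cell (1,3): code 1000 → (2.000,3.421)–(1.518,3.000)
cell (2,1): code 0010 → (2.000,1.608)–(2.695,2.000)
cell (2,2): code 0011 → (2.695,2.000)–(2.739,3.000)
cell (2,3): code 0001 → (2.739,3.000)–(2.000,3.421)
total: 6 segments, chained into 1 closed loop(s), length Σ = 4.888035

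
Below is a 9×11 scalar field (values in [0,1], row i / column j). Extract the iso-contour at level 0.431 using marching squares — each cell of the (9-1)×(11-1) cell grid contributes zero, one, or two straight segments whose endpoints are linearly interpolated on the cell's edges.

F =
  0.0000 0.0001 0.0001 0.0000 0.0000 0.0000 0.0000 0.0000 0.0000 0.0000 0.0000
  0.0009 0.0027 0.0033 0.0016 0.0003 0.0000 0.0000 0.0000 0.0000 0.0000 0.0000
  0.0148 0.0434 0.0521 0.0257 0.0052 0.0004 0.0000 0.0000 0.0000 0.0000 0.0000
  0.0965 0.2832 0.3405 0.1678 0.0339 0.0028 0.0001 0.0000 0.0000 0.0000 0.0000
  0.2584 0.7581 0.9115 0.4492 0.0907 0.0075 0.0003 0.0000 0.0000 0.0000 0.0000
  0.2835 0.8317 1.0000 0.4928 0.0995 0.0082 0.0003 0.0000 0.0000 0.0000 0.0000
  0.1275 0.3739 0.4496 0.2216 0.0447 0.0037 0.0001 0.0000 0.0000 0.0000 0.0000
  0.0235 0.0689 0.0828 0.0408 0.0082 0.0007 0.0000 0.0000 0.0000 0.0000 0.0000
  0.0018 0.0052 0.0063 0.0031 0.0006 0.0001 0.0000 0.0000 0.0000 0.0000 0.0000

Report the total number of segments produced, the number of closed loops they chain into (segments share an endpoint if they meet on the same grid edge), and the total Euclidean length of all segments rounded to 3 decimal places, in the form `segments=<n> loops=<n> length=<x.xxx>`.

segments=12 loops=1 length=9.047

cell (3,0): code 0100 → (3.311,1.000)–(4.000,0.345)
cell (3,1): code 1100 → (3.158,2.000)–(3.311,1.000)
cell (3,2): code 1100 → (3.935,3.000)–(3.158,2.000)
cell (3,3): code 1000 → (4.000,3.051)–(3.935,3.000)
cell (4,0): code 0110 → (4.000,0.345)–(5.000,0.269)
cell (4,3): code 1001 → (5.000,3.157)–(4.000,3.051)
cell (5,0): code 0010 → (5.000,0.269)–(5.875,1.000)
cell (5,1): code 0111 → (5.875,1.000)–(6.000,1.754)
cell (5,2): code 1011 → (6.000,2.082)–(5.228,3.000)
cell (5,3): code 0001 → (5.228,3.000)–(5.000,3.157)
cell (6,1): code 0010 → (6.000,1.754)–(6.051,2.000)
cell (6,2): code 0001 → (6.051,2.000)–(6.000,2.082)
total: 12 segments, chained into 1 closed loop(s), length Σ = 9.047338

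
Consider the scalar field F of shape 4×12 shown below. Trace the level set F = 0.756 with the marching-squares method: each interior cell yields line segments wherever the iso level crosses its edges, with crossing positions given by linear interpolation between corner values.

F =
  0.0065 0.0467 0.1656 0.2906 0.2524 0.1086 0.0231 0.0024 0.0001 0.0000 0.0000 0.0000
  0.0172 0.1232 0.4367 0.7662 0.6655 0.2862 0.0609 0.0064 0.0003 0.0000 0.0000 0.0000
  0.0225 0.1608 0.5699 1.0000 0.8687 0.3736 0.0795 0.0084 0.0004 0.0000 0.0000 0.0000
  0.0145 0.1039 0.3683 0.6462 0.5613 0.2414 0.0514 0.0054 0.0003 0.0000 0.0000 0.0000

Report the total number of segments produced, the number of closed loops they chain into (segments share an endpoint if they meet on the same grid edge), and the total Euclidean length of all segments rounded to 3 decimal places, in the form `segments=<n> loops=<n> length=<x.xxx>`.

cell (0,2): code 0100 → (0.979,3.000)–(1.000,2.969)
cell (0,3): code 1000 → (1.000,3.101)–(0.979,3.000)
cell (1,2): code 0110 → (1.000,2.969)–(2.000,2.433)
cell (1,3): code 1101 → (1.445,4.000)–(1.000,3.101)
cell (1,4): code 1000 → (2.000,4.228)–(1.445,4.000)
cell (2,2): code 0010 → (2.000,2.433)–(2.690,3.000)
cell (2,3): code 0011 → (2.690,3.000)–(2.367,4.000)
cell (2,4): code 0001 → (2.367,4.000)–(2.000,4.228)
total: 8 segments, chained into 1 closed loop(s), length Σ = 5.253920

segments=8 loops=1 length=5.254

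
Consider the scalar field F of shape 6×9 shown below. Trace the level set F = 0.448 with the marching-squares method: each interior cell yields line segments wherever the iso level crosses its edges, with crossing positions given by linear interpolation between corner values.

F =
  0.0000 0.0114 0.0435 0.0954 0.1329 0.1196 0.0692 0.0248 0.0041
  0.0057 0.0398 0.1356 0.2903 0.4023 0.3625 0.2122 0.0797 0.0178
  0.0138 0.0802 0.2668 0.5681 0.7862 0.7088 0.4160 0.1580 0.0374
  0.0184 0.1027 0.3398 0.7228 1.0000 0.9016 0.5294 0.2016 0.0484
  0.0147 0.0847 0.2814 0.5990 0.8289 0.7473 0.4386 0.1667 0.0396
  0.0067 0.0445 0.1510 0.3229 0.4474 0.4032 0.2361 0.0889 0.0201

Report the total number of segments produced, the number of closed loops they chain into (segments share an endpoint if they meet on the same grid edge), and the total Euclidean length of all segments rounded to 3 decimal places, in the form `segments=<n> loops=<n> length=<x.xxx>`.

cell (1,2): code 0100 → (1.568,3.000)–(2.000,2.601)
cell (1,3): code 1100 → (1.119,4.000)–(1.568,3.000)
cell (1,4): code 1100 → (1.247,5.000)–(1.119,4.000)
cell (1,5): code 1000 → (2.000,5.891)–(1.247,5.000)
cell (2,2): code 0110 → (2.000,2.601)–(3.000,2.283)
cell (2,5): code 1101 → (2.282,6.000)–(2.000,5.891)
cell (2,6): code 1000 → (3.000,6.248)–(2.282,6.000)
cell (3,2): code 0110 → (3.000,2.283)–(4.000,2.525)
cell (3,5): code 1011 → (4.000,5.970)–(3.896,6.000)
cell (3,6): code 0001 → (3.896,6.000)–(3.000,6.248)
cell (4,2): code 0010 → (4.000,2.525)–(4.547,3.000)
cell (4,3): code 0011 → (4.547,3.000)–(4.998,4.000)
cell (4,4): code 0011 → (4.998,4.000)–(4.870,5.000)
cell (4,5): code 0001 → (4.870,5.000)–(4.000,5.970)
total: 14 segments, chained into 1 closed loop(s), length Σ = 12.170073

segments=14 loops=1 length=12.170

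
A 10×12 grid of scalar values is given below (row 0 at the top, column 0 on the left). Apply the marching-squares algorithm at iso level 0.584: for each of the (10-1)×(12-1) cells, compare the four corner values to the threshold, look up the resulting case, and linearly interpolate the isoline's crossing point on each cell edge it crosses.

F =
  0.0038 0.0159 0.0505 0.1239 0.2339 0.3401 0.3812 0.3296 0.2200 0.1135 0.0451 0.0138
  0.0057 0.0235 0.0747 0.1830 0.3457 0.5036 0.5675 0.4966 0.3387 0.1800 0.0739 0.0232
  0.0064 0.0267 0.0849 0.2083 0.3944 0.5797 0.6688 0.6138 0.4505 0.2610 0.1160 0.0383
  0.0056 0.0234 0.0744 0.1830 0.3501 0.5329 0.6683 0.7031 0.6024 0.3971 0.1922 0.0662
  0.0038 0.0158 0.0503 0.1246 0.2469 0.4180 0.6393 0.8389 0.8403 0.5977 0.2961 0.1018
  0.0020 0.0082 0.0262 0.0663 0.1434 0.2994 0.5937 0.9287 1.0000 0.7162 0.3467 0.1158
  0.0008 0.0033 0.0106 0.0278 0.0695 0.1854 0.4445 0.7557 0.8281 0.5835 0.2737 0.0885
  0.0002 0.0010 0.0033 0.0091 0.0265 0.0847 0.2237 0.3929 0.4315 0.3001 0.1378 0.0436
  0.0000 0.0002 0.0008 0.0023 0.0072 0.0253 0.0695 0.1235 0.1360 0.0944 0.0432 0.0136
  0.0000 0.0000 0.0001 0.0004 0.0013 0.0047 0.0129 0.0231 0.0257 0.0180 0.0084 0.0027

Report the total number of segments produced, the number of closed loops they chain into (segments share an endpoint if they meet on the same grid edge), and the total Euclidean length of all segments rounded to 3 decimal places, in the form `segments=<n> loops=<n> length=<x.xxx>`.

cell (1,5): code 0100 → (1.163,6.000)–(2.000,5.048)
cell (1,6): code 1100 → (1.746,7.000)–(1.163,6.000)
cell (1,7): code 1000 → (2.000,7.182)–(1.746,7.000)
cell (2,5): code 0110 → (2.000,5.048)–(3.000,5.377)
cell (2,7): code 1101 → (2.879,8.000)–(2.000,7.182)
cell (2,8): code 1000 → (3.000,8.090)–(2.879,8.000)
cell (3,5): code 0110 → (3.000,5.377)–(4.000,5.750)
cell (3,8): code 1101 → (3.932,9.000)–(3.000,8.090)
cell (3,9): code 1000 → (4.000,9.045)–(3.932,9.000)
cell (4,5): code 0110 → (4.000,5.750)–(5.000,5.967)
cell (4,9): code 1001 → (5.000,9.358)–(4.000,9.045)
cell (5,5): code 0010 → (5.000,5.967)–(5.065,6.000)
cell (5,6): code 0111 → (5.065,6.000)–(6.000,6.448)
cell (5,8): code 1011 → (6.000,8.998)–(5.996,9.000)
cell (5,9): code 0001 → (5.996,9.000)–(5.000,9.358)
cell (6,6): code 0010 → (6.000,6.448)–(6.473,7.000)
cell (6,7): code 0011 → (6.473,7.000)–(6.615,8.000)
cell (6,8): code 0001 → (6.615,8.000)–(6.000,8.998)
total: 18 segments, chained into 1 closed loop(s), length Σ = 14.746524

segments=18 loops=1 length=14.747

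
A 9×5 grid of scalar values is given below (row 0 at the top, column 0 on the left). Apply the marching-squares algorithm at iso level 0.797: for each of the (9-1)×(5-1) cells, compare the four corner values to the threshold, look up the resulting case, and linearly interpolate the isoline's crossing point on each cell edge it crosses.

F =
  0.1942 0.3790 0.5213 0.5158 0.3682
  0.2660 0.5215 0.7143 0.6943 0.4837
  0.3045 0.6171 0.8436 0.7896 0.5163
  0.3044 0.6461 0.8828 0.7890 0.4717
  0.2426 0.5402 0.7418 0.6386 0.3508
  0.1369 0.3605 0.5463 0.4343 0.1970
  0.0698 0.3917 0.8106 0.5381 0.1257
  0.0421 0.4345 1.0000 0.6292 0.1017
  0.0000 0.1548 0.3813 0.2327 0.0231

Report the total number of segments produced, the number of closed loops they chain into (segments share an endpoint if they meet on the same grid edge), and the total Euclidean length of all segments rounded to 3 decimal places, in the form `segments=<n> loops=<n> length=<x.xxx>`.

segments=12 loops=2 length=8.597

cell (1,1): code 0100 → (1.640,2.000)–(2.000,1.794)
cell (1,2): code 1000 → (2.000,2.863)–(1.640,2.000)
cell (2,1): code 0110 → (2.000,1.794)–(3.000,1.638)
cell (2,2): code 1001 → (3.000,2.915)–(2.000,2.863)
cell (3,1): code 0010 → (3.000,1.638)–(3.609,2.000)
cell (3,2): code 0001 → (3.609,2.000)–(3.000,2.915)
cell (5,1): code 0100 → (5.949,2.000)–(6.000,1.968)
cell (5,2): code 1000 → (6.000,2.050)–(5.949,2.000)
cell (6,1): code 0110 → (6.000,1.968)–(7.000,1.641)
cell (6,2): code 1001 → (7.000,2.547)–(6.000,2.050)
cell (7,1): code 0010 → (7.000,1.641)–(7.328,2.000)
cell (7,2): code 0001 → (7.328,2.000)–(7.000,2.547)
total: 12 segments, chained into 2 closed loop(s), length Σ = 8.596671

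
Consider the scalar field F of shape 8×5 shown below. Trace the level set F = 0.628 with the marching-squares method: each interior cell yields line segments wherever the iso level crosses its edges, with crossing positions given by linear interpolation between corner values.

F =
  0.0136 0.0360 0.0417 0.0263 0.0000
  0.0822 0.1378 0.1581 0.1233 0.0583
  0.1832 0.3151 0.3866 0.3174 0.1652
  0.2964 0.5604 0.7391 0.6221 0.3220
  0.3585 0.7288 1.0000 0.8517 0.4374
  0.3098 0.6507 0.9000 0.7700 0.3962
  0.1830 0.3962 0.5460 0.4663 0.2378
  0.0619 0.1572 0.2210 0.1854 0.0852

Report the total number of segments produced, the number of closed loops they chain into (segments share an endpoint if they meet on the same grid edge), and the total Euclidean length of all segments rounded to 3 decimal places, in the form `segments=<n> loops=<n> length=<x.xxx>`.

segments=12 loops=1 length=9.078

cell (2,1): code 0100 → (2.685,2.000)–(3.000,1.378)
cell (2,2): code 1000 → (3.000,2.950)–(2.685,2.000)
cell (3,0): code 0100 → (3.401,1.000)–(4.000,0.728)
cell (3,1): code 1110 → (3.000,1.378)–(3.401,1.000)
cell (3,2): code 1101 → (3.026,3.000)–(3.000,2.950)
cell (3,3): code 1000 → (4.000,3.540)–(3.026,3.000)
cell (4,0): code 0110 → (4.000,0.728)–(5.000,0.933)
cell (4,3): code 1001 → (5.000,3.380)–(4.000,3.540)
cell (5,0): code 0010 → (5.000,0.933)–(5.089,1.000)
cell (5,1): code 0011 → (5.089,1.000)–(5.768,2.000)
cell (5,2): code 0011 → (5.768,2.000)–(5.468,3.000)
cell (5,3): code 0001 → (5.468,3.000)–(5.000,3.380)
total: 12 segments, chained into 1 closed loop(s), length Σ = 9.077696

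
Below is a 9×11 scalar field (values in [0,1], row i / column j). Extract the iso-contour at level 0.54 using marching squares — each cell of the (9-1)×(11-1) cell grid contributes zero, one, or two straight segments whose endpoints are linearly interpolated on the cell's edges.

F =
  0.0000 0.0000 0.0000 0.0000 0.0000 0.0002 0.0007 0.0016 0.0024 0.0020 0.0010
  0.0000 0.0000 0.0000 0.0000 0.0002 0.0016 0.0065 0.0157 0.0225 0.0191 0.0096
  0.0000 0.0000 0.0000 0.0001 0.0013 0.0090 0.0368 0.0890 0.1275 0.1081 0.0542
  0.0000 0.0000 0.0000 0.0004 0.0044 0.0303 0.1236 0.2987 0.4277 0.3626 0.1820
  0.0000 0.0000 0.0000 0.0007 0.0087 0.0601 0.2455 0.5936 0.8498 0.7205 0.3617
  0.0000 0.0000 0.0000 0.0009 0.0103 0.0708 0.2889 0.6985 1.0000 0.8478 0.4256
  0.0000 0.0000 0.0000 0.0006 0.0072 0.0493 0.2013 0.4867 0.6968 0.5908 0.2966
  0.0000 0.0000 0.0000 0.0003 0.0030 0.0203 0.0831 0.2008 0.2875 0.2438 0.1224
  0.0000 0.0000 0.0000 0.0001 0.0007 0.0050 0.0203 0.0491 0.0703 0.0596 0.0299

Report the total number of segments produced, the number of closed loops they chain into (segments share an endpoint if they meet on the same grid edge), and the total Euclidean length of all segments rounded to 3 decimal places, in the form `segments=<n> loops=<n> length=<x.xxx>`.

segments=12 loops=1 length=9.608

cell (3,6): code 0100 → (3.818,7.000)–(4.000,6.846)
cell (3,7): code 1100 → (3.266,8.000)–(3.818,7.000)
cell (3,8): code 1100 → (3.496,9.000)–(3.266,8.000)
cell (3,9): code 1000 → (4.000,9.503)–(3.496,9.000)
cell (4,6): code 0110 → (4.000,6.846)–(5.000,6.613)
cell (4,9): code 1001 → (5.000,9.729)–(4.000,9.503)
cell (5,6): code 0010 → (5.000,6.613)–(5.748,7.000)
cell (5,7): code 0111 → (5.748,7.000)–(6.000,7.254)
cell (5,9): code 1001 → (6.000,9.173)–(5.000,9.729)
cell (6,7): code 0010 → (6.000,7.254)–(6.383,8.000)
cell (6,8): code 0011 → (6.383,8.000)–(6.146,9.000)
cell (6,9): code 0001 → (6.146,9.000)–(6.000,9.173)
total: 12 segments, chained into 1 closed loop(s), length Σ = 9.607963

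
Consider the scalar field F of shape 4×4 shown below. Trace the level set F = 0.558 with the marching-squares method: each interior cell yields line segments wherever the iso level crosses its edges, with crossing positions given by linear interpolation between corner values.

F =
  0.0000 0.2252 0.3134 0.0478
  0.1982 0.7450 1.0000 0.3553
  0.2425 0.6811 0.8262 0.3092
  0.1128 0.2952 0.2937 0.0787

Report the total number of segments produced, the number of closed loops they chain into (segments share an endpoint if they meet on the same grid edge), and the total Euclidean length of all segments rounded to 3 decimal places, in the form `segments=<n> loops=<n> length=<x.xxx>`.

segments=8 loops=1 length=6.657

cell (0,0): code 0100 → (0.640,1.000)–(1.000,0.658)
cell (0,1): code 1100 → (0.356,2.000)–(0.640,1.000)
cell (0,2): code 1000 → (1.000,2.686)–(0.356,2.000)
cell (1,0): code 0110 → (1.000,0.658)–(2.000,0.719)
cell (1,2): code 1001 → (2.000,2.519)–(1.000,2.686)
cell (2,0): code 0010 → (2.000,0.719)–(2.319,1.000)
cell (2,1): code 0011 → (2.319,1.000)–(2.504,2.000)
cell (2,2): code 0001 → (2.504,2.000)–(2.000,2.519)
total: 8 segments, chained into 1 closed loop(s), length Σ = 6.656902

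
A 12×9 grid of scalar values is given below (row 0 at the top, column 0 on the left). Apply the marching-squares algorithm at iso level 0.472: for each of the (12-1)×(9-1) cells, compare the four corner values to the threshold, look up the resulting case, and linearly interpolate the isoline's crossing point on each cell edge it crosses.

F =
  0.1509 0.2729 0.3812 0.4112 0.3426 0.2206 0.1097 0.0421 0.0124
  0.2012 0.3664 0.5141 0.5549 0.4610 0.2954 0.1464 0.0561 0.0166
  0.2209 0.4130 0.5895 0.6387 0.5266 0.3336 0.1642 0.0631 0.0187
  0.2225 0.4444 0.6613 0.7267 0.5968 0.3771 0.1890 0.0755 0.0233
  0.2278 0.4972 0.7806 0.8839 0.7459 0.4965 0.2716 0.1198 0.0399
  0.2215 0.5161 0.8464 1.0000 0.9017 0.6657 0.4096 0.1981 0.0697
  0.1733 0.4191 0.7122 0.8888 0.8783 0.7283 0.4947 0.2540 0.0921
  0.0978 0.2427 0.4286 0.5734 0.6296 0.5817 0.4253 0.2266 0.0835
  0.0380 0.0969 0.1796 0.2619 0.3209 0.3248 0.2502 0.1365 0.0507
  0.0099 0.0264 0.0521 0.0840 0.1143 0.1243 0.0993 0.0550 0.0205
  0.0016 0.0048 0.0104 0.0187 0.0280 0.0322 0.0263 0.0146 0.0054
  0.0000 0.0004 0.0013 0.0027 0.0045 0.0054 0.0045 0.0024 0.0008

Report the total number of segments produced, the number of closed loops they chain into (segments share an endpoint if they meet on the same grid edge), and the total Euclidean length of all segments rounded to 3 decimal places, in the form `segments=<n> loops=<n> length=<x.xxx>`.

segments=26 loops=1 length=19.397

cell (0,1): code 0100 → (0.683,2.000)–(1.000,1.715)
cell (0,2): code 1100 → (0.423,3.000)–(0.683,2.000)
cell (0,3): code 1000 → (1.000,3.883)–(0.423,3.000)
cell (1,1): code 0110 → (1.000,1.715)–(2.000,1.334)
cell (1,3): code 1101 → (1.168,4.000)–(1.000,3.883)
cell (1,4): code 1000 → (2.000,4.283)–(1.168,4.000)
cell (2,1): code 0110 → (2.000,1.334)–(3.000,1.127)
cell (2,4): code 1001 → (3.000,4.568)–(2.000,4.283)
cell (3,0): code 0100 → (3.523,1.000)–(4.000,0.906)
cell (3,1): code 1110 → (3.000,1.127)–(3.523,1.000)
cell (3,4): code 1101 → (3.795,5.000)–(3.000,4.568)
cell (3,5): code 1000 → (4.000,5.109)–(3.795,5.000)
cell (4,0): code 0110 → (4.000,0.906)–(5.000,0.850)
cell (4,5): code 1001 → (5.000,5.756)–(4.000,5.109)
cell (5,0): code 0010 → (5.000,0.850)–(5.455,1.000)
cell (5,1): code 0111 → (5.455,1.000)–(6.000,1.180)
cell (5,5): code 1101 → (5.733,6.000)–(5.000,5.756)
cell (5,6): code 1000 → (6.000,6.094)–(5.733,6.000)
cell (6,1): code 0010 → (6.000,1.180)–(6.847,2.000)
cell (6,2): code 0111 → (6.847,2.000)–(7.000,2.300)
cell (6,5): code 1011 → (7.000,5.701)–(6.327,6.000)
cell (6,6): code 0001 → (6.327,6.000)–(6.000,6.094)
cell (7,2): code 0010 → (7.000,2.300)–(7.326,3.000)
cell (7,3): code 0011 → (7.326,3.000)–(7.511,4.000)
cell (7,4): code 0011 → (7.511,4.000)–(7.427,5.000)
cell (7,5): code 0001 → (7.427,5.000)–(7.000,5.701)
total: 26 segments, chained into 1 closed loop(s), length Σ = 19.397093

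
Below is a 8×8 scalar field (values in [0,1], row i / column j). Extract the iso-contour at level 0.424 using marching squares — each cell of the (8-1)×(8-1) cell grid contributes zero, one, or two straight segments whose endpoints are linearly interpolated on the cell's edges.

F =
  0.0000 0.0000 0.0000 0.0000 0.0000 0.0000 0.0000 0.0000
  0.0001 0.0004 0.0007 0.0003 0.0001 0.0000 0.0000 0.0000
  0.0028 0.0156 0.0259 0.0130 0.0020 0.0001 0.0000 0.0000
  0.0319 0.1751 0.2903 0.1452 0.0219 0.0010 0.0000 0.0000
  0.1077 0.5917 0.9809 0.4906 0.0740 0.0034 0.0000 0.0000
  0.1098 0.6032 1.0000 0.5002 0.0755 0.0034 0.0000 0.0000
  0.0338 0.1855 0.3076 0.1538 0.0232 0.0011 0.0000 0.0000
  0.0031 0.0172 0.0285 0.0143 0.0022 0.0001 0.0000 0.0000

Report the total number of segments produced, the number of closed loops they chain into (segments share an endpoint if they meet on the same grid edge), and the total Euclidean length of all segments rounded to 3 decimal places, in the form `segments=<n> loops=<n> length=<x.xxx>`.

segments=10 loops=1 length=8.130

cell (3,0): code 0100 → (3.597,1.000)–(4.000,0.654)
cell (3,1): code 1100 → (3.194,2.000)–(3.597,1.000)
cell (3,2): code 1100 → (3.807,3.000)–(3.194,2.000)
cell (3,3): code 1000 → (4.000,3.160)–(3.807,3.000)
cell (4,0): code 0110 → (4.000,0.654)–(5.000,0.637)
cell (4,3): code 1001 → (5.000,3.179)–(4.000,3.160)
cell (5,0): code 0010 → (5.000,0.637)–(5.429,1.000)
cell (5,1): code 0011 → (5.429,1.000)–(5.832,2.000)
cell (5,2): code 0011 → (5.832,2.000)–(5.220,3.000)
cell (5,3): code 0001 → (5.220,3.000)–(5.000,3.179)
total: 10 segments, chained into 1 closed loop(s), length Σ = 8.130080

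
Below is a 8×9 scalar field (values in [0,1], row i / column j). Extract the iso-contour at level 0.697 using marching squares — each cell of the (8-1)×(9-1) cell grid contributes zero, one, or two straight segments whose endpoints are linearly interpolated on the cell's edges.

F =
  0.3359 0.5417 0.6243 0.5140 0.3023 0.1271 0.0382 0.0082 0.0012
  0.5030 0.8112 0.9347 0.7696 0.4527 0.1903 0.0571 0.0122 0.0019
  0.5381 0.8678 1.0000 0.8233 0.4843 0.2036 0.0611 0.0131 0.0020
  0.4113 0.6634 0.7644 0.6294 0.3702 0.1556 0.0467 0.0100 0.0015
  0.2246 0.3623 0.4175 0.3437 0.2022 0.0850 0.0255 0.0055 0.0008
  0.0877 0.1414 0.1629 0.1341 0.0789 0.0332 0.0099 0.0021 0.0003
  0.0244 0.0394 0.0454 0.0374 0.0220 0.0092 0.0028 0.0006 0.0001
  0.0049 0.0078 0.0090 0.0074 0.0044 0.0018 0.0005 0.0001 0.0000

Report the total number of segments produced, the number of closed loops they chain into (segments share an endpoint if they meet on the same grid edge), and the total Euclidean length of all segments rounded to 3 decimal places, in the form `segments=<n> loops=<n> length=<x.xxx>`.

cell (0,0): code 0100 → (0.576,1.000)–(1.000,0.629)
cell (0,1): code 1100 → (0.234,2.000)–(0.576,1.000)
cell (0,2): code 1100 → (0.716,3.000)–(0.234,2.000)
cell (0,3): code 1000 → (1.000,3.229)–(0.716,3.000)
cell (1,0): code 0110 → (1.000,0.629)–(2.000,0.482)
cell (1,3): code 1001 → (2.000,3.373)–(1.000,3.229)
cell (2,0): code 0010 → (2.000,0.482)–(2.836,1.000)
cell (2,1): code 0111 → (2.836,1.000)–(3.000,1.333)
cell (2,2): code 1011 → (3.000,2.499)–(2.651,3.000)
cell (2,3): code 0001 → (2.651,3.000)–(2.000,3.373)
cell (3,1): code 0010 → (3.000,1.333)–(3.194,2.000)
cell (3,2): code 0001 → (3.194,2.000)–(3.000,2.499)
total: 12 segments, chained into 1 closed loop(s), length Σ = 9.061300

segments=12 loops=1 length=9.061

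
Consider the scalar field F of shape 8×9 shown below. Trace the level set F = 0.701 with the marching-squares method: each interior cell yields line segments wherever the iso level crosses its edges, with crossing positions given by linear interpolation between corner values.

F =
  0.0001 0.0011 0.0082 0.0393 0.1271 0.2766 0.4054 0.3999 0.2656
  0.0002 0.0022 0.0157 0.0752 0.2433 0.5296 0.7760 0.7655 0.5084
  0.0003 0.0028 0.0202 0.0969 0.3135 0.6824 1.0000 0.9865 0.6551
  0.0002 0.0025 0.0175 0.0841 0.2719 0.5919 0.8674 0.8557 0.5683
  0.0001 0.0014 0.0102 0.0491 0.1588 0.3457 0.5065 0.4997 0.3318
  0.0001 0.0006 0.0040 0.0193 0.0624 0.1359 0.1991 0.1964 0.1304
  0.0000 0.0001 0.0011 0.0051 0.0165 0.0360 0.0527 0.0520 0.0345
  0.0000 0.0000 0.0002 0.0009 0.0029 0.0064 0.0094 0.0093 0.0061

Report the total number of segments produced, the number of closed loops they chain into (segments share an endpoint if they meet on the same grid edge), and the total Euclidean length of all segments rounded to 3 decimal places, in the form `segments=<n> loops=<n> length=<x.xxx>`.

cell (0,5): code 0100 → (0.798,6.000)–(1.000,5.696)
cell (0,6): code 1100 → (0.824,7.000)–(0.798,6.000)
cell (0,7): code 1000 → (1.000,7.251)–(0.824,7.000)
cell (1,5): code 0110 → (1.000,5.696)–(2.000,5.059)
cell (1,7): code 1001 → (2.000,7.861)–(1.000,7.251)
cell (2,5): code 0110 → (2.000,5.059)–(3.000,5.396)
cell (2,7): code 1001 → (3.000,7.538)–(2.000,7.861)
cell (3,5): code 0010 → (3.000,5.396)–(3.461,6.000)
cell (3,6): code 0011 → (3.461,6.000)–(3.435,7.000)
cell (3,7): code 0001 → (3.435,7.000)–(3.000,7.538)
total: 10 segments, chained into 1 closed loop(s), length Σ = 8.588267

segments=10 loops=1 length=8.588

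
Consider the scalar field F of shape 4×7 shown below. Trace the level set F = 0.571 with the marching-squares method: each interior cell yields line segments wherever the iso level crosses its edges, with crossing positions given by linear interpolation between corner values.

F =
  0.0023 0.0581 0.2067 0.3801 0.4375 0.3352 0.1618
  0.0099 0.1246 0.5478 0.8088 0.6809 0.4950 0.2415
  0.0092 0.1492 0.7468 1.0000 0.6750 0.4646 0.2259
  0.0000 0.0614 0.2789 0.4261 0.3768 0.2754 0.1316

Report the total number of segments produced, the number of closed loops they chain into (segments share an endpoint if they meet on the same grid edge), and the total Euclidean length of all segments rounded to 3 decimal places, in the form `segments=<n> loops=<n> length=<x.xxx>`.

segments=10 loops=1 length=8.124

cell (0,2): code 0100 → (0.445,3.000)–(1.000,2.089)
cell (0,3): code 1100 → (0.548,4.000)–(0.445,3.000)
cell (0,4): code 1000 → (1.000,4.591)–(0.548,4.000)
cell (1,1): code 0100 → (1.117,2.000)–(2.000,1.706)
cell (1,2): code 1110 → (1.000,2.089)–(1.117,2.000)
cell (1,4): code 1001 → (2.000,4.494)–(1.000,4.591)
cell (2,1): code 0010 → (2.000,1.706)–(2.376,2.000)
cell (2,2): code 0011 → (2.376,2.000)–(2.748,3.000)
cell (2,3): code 0011 → (2.748,3.000)–(2.349,4.000)
cell (2,4): code 0001 → (2.349,4.000)–(2.000,4.494)
total: 10 segments, chained into 1 closed loop(s), length Σ = 8.123858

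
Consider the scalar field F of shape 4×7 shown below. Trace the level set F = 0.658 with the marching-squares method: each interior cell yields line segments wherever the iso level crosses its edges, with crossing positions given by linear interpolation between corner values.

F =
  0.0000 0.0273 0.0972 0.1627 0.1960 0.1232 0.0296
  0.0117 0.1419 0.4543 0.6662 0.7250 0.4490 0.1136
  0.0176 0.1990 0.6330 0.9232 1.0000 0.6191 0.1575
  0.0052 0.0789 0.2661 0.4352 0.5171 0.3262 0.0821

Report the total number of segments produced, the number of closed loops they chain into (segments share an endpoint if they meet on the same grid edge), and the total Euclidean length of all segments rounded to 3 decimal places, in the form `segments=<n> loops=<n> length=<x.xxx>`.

cell (0,2): code 0100 → (0.984,3.000)–(1.000,2.961)
cell (0,3): code 1100 → (0.873,4.000)–(0.984,3.000)
cell (0,4): code 1000 → (1.000,4.243)–(0.873,4.000)
cell (1,2): code 0110 → (1.000,2.961)–(2.000,2.086)
cell (1,4): code 1001 → (2.000,4.898)–(1.000,4.243)
cell (2,2): code 0010 → (2.000,2.086)–(2.543,3.000)
cell (2,3): code 0011 → (2.543,3.000)–(2.708,4.000)
cell (2,4): code 0001 → (2.708,4.000)–(2.000,4.898)
total: 8 segments, chained into 1 closed loop(s), length Σ = 7.066504

segments=8 loops=1 length=7.067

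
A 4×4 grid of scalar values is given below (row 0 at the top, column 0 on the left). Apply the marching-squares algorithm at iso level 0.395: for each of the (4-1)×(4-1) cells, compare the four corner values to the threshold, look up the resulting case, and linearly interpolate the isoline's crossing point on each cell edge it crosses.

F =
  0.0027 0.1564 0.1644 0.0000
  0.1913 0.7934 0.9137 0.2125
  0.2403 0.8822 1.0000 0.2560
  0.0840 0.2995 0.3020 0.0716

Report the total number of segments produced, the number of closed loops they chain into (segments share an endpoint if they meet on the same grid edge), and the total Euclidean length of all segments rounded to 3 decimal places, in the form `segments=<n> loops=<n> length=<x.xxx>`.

segments=8 loops=1 length=8.251

cell (0,0): code 0100 → (0.375,1.000)–(1.000,0.338)
cell (0,1): code 1100 → (0.308,2.000)–(0.375,1.000)
cell (0,2): code 1000 → (1.000,2.740)–(0.308,2.000)
cell (1,0): code 0110 → (1.000,0.338)–(2.000,0.241)
cell (1,2): code 1001 → (2.000,2.813)–(1.000,2.740)
cell (2,0): code 0010 → (2.000,0.241)–(2.836,1.000)
cell (2,1): code 0011 → (2.836,1.000)–(2.867,2.000)
cell (2,2): code 0001 → (2.867,2.000)–(2.000,2.813)
total: 8 segments, chained into 1 closed loop(s), length Σ = 8.251447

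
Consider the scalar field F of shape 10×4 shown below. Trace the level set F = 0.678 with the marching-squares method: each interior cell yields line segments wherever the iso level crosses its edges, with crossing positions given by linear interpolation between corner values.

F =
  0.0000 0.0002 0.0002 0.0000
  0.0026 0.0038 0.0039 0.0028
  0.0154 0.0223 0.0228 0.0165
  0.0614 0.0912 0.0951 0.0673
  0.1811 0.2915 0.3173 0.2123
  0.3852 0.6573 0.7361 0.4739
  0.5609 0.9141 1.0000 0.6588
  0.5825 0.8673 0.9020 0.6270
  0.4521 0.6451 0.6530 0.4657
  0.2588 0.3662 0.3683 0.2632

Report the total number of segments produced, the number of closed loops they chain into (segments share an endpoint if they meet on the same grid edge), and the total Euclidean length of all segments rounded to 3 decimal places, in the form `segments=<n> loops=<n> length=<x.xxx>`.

segments=10 loops=1 length=8.960

cell (4,1): code 0100 → (4.861,2.000)–(5.000,1.263)
cell (4,2): code 1000 → (5.000,2.222)–(4.861,2.000)
cell (5,0): code 0100 → (5.081,1.000)–(6.000,0.332)
cell (5,1): code 1110 → (5.000,1.263)–(5.081,1.000)
cell (5,2): code 1001 → (6.000,2.944)–(5.000,2.222)
cell (6,0): code 0110 → (6.000,0.332)–(7.000,0.335)
cell (6,2): code 1001 → (7.000,2.815)–(6.000,2.944)
cell (7,0): code 0010 → (7.000,0.335)–(7.852,1.000)
cell (7,1): code 0011 → (7.852,1.000)–(7.900,2.000)
cell (7,2): code 0001 → (7.900,2.000)–(7.000,2.815)
total: 10 segments, chained into 1 closed loop(s), length Σ = 8.960236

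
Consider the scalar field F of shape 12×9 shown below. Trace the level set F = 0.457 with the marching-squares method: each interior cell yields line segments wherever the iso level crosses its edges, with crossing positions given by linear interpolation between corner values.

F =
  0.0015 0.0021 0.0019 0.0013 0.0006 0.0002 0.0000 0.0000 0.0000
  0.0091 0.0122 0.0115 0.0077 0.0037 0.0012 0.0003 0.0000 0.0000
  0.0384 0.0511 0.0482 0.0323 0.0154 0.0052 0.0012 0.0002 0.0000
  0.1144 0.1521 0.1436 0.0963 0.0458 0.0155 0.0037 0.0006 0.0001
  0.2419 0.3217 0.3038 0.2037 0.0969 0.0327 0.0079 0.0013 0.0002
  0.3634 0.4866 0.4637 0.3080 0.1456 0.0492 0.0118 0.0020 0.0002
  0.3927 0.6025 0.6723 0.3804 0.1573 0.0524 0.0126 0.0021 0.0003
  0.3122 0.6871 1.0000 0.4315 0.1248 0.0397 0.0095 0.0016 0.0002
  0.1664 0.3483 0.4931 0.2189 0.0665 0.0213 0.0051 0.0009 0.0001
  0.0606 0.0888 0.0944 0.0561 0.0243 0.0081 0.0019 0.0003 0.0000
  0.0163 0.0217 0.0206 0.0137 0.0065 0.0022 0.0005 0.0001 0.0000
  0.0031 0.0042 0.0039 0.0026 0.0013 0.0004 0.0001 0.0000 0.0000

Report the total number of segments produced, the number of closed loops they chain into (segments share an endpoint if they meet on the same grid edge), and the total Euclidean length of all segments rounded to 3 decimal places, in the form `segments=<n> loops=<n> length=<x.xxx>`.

segments=12 loops=1 length=9.164

cell (4,0): code 0100 → (4.820,1.000)–(5.000,0.760)
cell (4,1): code 1100 → (4.958,2.000)–(4.820,1.000)
cell (4,2): code 1000 → (5.000,2.043)–(4.958,2.000)
cell (5,0): code 0110 → (5.000,0.760)–(6.000,0.306)
cell (5,2): code 1001 → (6.000,2.738)–(5.000,2.043)
cell (6,0): code 0110 → (6.000,0.306)–(7.000,0.386)
cell (6,2): code 1001 → (7.000,2.955)–(6.000,2.738)
cell (7,0): code 0010 → (7.000,0.386)–(7.679,1.000)
cell (7,1): code 0111 → (7.679,1.000)–(8.000,1.751)
cell (7,2): code 1001 → (8.000,2.132)–(7.000,2.955)
cell (8,1): code 0010 → (8.000,1.751)–(8.091,2.000)
cell (8,2): code 0001 → (8.091,2.000)–(8.000,2.132)
total: 12 segments, chained into 1 closed loop(s), length Σ = 9.163668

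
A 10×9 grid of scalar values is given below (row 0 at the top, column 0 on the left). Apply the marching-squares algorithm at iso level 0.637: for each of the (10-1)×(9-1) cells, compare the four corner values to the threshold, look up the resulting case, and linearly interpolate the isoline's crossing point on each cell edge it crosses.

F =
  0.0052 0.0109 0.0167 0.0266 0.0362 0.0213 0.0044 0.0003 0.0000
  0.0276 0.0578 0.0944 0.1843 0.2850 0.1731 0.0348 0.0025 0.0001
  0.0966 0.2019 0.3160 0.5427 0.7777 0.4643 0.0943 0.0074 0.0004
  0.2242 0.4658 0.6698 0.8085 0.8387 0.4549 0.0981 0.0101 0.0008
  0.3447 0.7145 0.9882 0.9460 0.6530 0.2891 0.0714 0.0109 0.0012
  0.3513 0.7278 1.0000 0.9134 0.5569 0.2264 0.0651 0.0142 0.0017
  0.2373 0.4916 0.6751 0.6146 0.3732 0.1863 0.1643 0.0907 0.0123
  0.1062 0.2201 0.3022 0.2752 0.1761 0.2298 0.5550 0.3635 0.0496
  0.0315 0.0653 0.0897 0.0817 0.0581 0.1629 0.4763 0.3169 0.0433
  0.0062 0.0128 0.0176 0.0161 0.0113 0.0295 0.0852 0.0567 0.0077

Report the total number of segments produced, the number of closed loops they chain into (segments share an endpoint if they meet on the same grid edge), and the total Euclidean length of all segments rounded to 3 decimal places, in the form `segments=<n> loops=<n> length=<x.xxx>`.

cell (1,3): code 0100 → (1.714,4.000)–(2.000,3.401)
cell (1,4): code 1000 → (2.000,4.449)–(1.714,4.000)
cell (2,1): code 0100 → (2.907,2.000)–(3.000,1.839)
cell (2,2): code 1100 → (2.355,3.000)–(2.907,2.000)
cell (2,3): code 1110 → (2.000,3.401)–(2.355,3.000)
cell (2,4): code 1001 → (3.000,4.526)–(2.000,4.449)
cell (3,0): code 0100 → (3.688,1.000)–(4.000,0.790)
cell (3,1): code 1110 → (3.000,1.839)–(3.688,1.000)
cell (3,4): code 1001 → (4.000,4.044)–(3.000,4.526)
cell (4,0): code 0110 → (4.000,0.790)–(5.000,0.759)
cell (4,3): code 1011 → (5.000,3.775)–(4.166,4.000)
cell (4,4): code 0001 → (4.166,4.000)–(4.000,4.044)
cell (5,0): code 0010 → (5.000,0.759)–(5.384,1.000)
cell (5,1): code 0111 → (5.384,1.000)–(6.000,1.792)
cell (5,2): code 1011 → (6.000,2.630)–(5.925,3.000)
cell (5,3): code 0001 → (5.925,3.000)–(5.000,3.775)
cell (6,1): code 0010 → (6.000,1.792)–(6.102,2.000)
cell (6,2): code 0001 → (6.102,2.000)–(6.000,2.630)
total: 18 segments, chained into 1 closed loop(s), length Σ = 12.580212

segments=18 loops=1 length=12.580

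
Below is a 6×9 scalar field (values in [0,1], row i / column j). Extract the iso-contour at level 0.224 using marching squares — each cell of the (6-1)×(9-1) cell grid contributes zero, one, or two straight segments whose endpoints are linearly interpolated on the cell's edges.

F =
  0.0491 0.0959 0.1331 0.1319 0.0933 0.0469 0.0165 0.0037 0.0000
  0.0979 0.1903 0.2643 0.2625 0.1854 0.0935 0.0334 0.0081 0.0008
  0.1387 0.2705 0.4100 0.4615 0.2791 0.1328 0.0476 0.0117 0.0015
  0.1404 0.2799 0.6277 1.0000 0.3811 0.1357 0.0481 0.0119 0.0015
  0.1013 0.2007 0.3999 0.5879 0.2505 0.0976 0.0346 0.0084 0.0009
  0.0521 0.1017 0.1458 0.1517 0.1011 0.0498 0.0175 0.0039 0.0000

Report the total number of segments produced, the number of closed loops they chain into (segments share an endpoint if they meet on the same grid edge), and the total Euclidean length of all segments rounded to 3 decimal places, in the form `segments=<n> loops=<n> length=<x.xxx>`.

cell (0,1): code 0100 → (0.693,2.000)–(1.000,1.455)
cell (0,2): code 1100 → (0.705,3.000)–(0.693,2.000)
cell (0,3): code 1000 → (1.000,3.499)–(0.705,3.000)
cell (1,0): code 0100 → (1.420,1.000)–(2.000,0.647)
cell (1,1): code 1110 → (1.000,1.455)–(1.420,1.000)
cell (1,3): code 1101 → (1.412,4.000)–(1.000,3.499)
cell (1,4): code 1000 → (2.000,4.377)–(1.412,4.000)
cell (2,0): code 0110 → (2.000,0.647)–(3.000,0.599)
cell (2,4): code 1001 → (3.000,4.640)–(2.000,4.377)
cell (3,0): code 0010 → (3.000,0.599)–(3.706,1.000)
cell (3,1): code 0111 → (3.706,1.000)–(4.000,1.117)
cell (3,4): code 1001 → (4.000,4.173)–(3.000,4.640)
cell (4,1): code 0010 → (4.000,1.117)–(4.692,2.000)
cell (4,2): code 0011 → (4.692,2.000)–(4.834,3.000)
cell (4,3): code 0011 → (4.834,3.000)–(4.177,4.000)
cell (4,4): code 0001 → (4.177,4.000)–(4.000,4.173)
total: 16 segments, chained into 1 closed loop(s), length Σ = 12.693842

segments=16 loops=1 length=12.694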